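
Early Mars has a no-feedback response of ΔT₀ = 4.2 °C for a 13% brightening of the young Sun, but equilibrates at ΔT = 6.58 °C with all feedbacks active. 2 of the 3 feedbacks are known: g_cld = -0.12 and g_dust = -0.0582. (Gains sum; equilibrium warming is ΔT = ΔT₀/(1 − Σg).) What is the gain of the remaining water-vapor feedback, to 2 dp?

0.54

Amplification A = ΔT/ΔT₀ = 6.58/4.2 = 1.567.
Total gain g = 1 − 1/A = 1 − 1/1.567 = 0.3618.
Known gains sum to -0.12 − 0.0582 = -0.1782.
g_wv = 0.3618 + 0.1782 = 0.54.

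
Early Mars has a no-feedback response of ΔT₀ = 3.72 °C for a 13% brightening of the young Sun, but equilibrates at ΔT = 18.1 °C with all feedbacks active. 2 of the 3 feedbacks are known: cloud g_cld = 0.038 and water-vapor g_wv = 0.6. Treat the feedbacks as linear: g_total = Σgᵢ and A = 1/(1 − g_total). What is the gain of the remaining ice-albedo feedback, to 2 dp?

Amplification A = ΔT/ΔT₀ = 18.1/3.72 = 4.866.
Total gain g = 1 − 1/A = 1 − 1/4.866 = 0.7945.
Known gains sum to 0.038 + 0.6 = 0.638.
g_ice = 0.7945 − 0.638 = 0.16.

0.16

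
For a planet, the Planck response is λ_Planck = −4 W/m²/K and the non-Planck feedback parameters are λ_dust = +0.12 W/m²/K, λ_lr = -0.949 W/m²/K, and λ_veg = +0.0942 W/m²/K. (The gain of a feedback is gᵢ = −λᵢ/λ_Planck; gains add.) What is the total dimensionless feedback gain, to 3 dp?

Convert to gains: g_dust = 0.12/4 = 0.03; g_lr = -0.949/4 = -0.2372; g_veg = 0.0942/4 = 0.02355.
Total gain g = -0.18365.

-0.184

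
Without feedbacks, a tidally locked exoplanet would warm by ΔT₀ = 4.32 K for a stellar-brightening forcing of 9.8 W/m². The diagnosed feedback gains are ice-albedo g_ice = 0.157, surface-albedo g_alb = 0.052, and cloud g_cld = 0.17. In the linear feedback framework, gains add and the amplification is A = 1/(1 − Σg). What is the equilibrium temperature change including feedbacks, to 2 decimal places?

Total gain g = 0.157 + 0.052 + 0.17 = 0.379.
Amplification A = 1/(1 − 0.379) = 1.61.
ΔT = 4.32 × 1.61 = 6.96 K.

6.96 K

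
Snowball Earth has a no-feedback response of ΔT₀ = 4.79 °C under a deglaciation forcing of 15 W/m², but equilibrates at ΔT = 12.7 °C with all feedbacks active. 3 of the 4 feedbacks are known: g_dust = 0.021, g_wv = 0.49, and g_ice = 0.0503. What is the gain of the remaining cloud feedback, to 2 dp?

0.06

Amplification A = ΔT/ΔT₀ = 12.7/4.79 = 2.651.
Total gain g = 1 − 1/A = 1 − 1/2.651 = 0.6228.
Known gains sum to 0.021 + 0.49 + 0.0503 = 0.5613.
g_cld = 0.6228 − 0.5613 = 0.06.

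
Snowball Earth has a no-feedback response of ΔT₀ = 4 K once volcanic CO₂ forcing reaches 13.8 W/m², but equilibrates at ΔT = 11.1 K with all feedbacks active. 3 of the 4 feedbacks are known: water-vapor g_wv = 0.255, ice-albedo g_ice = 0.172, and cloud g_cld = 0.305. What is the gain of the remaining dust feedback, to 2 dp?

Amplification A = ΔT/ΔT₀ = 11.1/4 = 2.775.
Total gain g = 1 − 1/A = 1 − 1/2.775 = 0.6396.
Known gains sum to 0.255 + 0.172 + 0.305 = 0.732.
g_dust = 0.6396 − 0.732 = -0.09.

-0.09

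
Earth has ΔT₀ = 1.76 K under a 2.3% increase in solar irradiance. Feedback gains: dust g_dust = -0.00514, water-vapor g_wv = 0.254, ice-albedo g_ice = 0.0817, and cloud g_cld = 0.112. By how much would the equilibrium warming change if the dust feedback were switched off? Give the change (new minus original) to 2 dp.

Original: g = 0.44256, ΔT = 1.76/(1−0.44256) = 3.1573 K.
Without dust: g' = 0.4477, ΔT' = 1.76/(1−0.4477) = 3.1867 K.
Change = 3.1867 − 3.1573 = 0.03 K.

0.03 K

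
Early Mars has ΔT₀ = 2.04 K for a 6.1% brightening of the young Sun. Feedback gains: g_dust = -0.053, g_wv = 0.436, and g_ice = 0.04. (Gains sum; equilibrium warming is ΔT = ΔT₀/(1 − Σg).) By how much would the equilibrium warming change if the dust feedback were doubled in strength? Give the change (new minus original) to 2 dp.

-0.30 K

Original: g = 0.423, ΔT = 2.04/(1−0.423) = 3.5355 K.
With doubled dust: g' = 0.37, ΔT' = 2.04/(1−0.37) = 3.2381 K.
Change = 3.2381 − 3.5355 = -0.30 K.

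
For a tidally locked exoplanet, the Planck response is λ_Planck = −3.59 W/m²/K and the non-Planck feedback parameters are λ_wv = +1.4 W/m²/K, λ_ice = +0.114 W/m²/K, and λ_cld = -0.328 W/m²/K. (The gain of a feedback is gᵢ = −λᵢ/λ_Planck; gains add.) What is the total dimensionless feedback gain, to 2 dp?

Convert to gains: g_wv = 1.4/3.59 = 0.39; g_ice = 0.114/3.59 = 0.03175; g_cld = -0.328/3.59 = -0.09136.
Total gain g = 0.33039.

0.33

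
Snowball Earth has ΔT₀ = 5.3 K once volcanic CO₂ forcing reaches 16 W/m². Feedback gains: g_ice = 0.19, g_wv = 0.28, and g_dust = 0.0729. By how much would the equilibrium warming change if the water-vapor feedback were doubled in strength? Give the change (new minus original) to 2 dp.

Original: g = 0.5429, ΔT = 5.3/(1−0.5429) = 11.5948 K.
With doubled water-vapor: g' = 0.8229, ΔT' = 5.3/(1−0.8229) = 29.9266 K.
Change = 29.9266 − 11.5948 = 18.33 K.

18.33 K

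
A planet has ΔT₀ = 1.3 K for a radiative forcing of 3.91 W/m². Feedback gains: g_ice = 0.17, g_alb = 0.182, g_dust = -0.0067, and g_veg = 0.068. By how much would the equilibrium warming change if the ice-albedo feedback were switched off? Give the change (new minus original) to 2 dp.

-0.50 K

Original: g = 0.4133, ΔT = 1.3/(1−0.4133) = 2.2158 K.
Without ice-albedo: g' = 0.2433, ΔT' = 1.3/(1−0.2433) = 1.7180 K.
Change = 1.7180 − 2.2158 = -0.50 K.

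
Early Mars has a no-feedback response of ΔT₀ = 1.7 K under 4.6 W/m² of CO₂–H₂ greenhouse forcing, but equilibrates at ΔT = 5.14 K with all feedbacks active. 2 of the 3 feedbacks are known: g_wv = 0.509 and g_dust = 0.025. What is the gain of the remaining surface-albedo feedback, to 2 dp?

0.14

Amplification A = ΔT/ΔT₀ = 5.14/1.7 = 3.024.
Total gain g = 1 − 1/A = 1 − 1/3.024 = 0.6693.
Known gains sum to 0.509 + 0.025 = 0.534.
g_alb = 0.6693 − 0.534 = 0.14.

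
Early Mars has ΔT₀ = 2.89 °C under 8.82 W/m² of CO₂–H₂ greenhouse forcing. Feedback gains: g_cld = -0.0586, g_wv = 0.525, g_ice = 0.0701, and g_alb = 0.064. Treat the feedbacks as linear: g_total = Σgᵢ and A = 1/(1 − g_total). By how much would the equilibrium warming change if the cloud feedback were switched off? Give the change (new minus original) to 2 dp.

Original: g = 0.6005, ΔT = 2.89/(1−0.6005) = 7.2340 °C.
Without cloud: g' = 0.6591, ΔT' = 2.89/(1−0.6591) = 8.4776 °C.
Change = 8.4776 − 7.2340 = 1.24 °C.

1.24 °C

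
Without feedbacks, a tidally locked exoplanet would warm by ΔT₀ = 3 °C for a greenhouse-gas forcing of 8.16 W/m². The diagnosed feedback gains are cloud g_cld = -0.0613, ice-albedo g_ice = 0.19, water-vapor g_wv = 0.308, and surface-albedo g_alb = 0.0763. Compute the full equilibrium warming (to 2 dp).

Total gain g = -0.0613 + 0.19 + 0.308 + 0.0763 = 0.513.
Amplification A = 1/(1 − 0.513) = 2.053.
ΔT = 3 × 2.053 = 6.16 °C.

6.16 °C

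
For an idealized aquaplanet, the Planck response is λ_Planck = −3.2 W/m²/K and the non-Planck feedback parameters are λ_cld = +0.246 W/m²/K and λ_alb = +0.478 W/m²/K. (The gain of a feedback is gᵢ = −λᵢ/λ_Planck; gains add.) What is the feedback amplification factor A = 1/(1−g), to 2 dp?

1.29

Convert to gains: g_cld = 0.246/3.2 = 0.07687; g_alb = 0.478/3.2 = 0.1494.
Total gain g = 0.22627.
A = 1/(1 − 0.22627) = 1.29.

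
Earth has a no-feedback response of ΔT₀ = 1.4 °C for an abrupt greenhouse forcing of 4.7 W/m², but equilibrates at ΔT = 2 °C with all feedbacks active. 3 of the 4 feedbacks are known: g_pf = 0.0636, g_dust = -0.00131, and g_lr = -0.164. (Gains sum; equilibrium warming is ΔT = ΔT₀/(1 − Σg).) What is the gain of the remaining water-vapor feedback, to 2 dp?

0.40

Amplification A = ΔT/ΔT₀ = 2/1.4 = 1.429.
Total gain g = 1 − 1/A = 1 − 1/1.429 = 0.3002.
Known gains sum to 0.0636 − 0.00131 − 0.164 = -0.10171.
g_wv = 0.3002 + 0.10171 = 0.40.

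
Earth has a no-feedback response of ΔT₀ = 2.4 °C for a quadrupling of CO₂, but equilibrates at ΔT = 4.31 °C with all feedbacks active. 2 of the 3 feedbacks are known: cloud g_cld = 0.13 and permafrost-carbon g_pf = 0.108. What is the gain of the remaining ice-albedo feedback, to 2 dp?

0.21

Amplification A = ΔT/ΔT₀ = 4.31/2.4 = 1.796.
Total gain g = 1 − 1/A = 1 − 1/1.796 = 0.4432.
Known gains sum to 0.13 + 0.108 = 0.238.
g_ice = 0.4432 − 0.238 = 0.21.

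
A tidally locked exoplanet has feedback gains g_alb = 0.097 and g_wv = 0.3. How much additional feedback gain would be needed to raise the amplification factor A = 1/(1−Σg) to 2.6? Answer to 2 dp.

0.22

Current total gain = 0.397.
Target gain for A = 2.6: g* = 1 − 1/2.6 = 0.6154.
Additional gain needed = 0.6154 − 0.397 = 0.22.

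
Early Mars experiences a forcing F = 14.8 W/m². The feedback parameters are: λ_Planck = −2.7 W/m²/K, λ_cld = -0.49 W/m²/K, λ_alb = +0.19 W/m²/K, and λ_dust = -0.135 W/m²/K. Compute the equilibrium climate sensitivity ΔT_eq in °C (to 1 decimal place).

Net feedback parameter λ = (−2.7) + (-0.49) + (+0.19) + (-0.135) = -3.135 W/m²/K.
ΔT = −F/λ = −14.8/(-3.135) = 4.7 °C.

4.7 °C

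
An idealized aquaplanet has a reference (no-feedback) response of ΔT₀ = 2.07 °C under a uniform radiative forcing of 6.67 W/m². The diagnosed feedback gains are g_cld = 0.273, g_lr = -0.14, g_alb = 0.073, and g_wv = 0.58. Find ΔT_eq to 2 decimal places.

Total gain g = 0.273 − 0.14 + 0.073 + 0.58 = 0.786.
Amplification A = 1/(1 − 0.786) = 4.673.
ΔT = 2.07 × 4.673 = 9.67 °C.

9.67 °C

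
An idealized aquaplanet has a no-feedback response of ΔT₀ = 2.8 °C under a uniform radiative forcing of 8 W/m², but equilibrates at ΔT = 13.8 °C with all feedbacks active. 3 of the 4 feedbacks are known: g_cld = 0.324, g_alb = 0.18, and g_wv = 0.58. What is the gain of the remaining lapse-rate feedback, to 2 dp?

-0.29

Amplification A = ΔT/ΔT₀ = 13.8/2.8 = 4.929.
Total gain g = 1 − 1/A = 1 − 1/4.929 = 0.7971.
Known gains sum to 0.324 + 0.18 + 0.58 = 1.084.
g_lr = 0.7971 − 1.084 = -0.29.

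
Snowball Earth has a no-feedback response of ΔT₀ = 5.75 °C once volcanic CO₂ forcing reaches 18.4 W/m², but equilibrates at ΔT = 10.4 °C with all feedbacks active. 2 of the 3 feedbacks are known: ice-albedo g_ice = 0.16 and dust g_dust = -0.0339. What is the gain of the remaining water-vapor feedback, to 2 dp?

Amplification A = ΔT/ΔT₀ = 10.4/5.75 = 1.809.
Total gain g = 1 − 1/A = 1 − 1/1.809 = 0.4472.
Known gains sum to 0.16 − 0.0339 = 0.1261.
g_wv = 0.4472 − 0.1261 = 0.32.

0.32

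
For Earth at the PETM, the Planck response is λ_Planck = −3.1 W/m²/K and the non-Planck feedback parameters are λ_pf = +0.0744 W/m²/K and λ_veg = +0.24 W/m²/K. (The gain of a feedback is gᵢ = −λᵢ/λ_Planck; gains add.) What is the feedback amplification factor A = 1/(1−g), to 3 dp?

Convert to gains: g_pf = 0.0744/3.1 = 0.024; g_veg = 0.24/3.1 = 0.07742.
Total gain g = 0.10142.
A = 1/(1 − 0.10142) = 1.113.

1.113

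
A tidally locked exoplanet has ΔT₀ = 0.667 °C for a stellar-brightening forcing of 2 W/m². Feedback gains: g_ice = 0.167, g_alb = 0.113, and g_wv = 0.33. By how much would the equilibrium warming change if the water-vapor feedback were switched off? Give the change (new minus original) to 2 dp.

-0.78 °C

Original: g = 0.61, ΔT = 0.667/(1−0.61) = 1.7103 °C.
Without water-vapor: g' = 0.28, ΔT' = 0.667/(1−0.28) = 0.9264 °C.
Change = 0.9264 − 1.7103 = -0.78 °C.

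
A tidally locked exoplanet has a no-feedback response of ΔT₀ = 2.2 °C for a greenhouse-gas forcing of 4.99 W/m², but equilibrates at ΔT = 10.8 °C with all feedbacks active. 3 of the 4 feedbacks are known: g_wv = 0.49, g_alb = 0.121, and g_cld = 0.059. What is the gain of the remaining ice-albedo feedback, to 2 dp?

Amplification A = ΔT/ΔT₀ = 10.8/2.2 = 4.909.
Total gain g = 1 − 1/A = 1 − 1/4.909 = 0.7963.
Known gains sum to 0.49 + 0.121 + 0.059 = 0.67.
g_ice = 0.7963 − 0.67 = 0.13.

0.13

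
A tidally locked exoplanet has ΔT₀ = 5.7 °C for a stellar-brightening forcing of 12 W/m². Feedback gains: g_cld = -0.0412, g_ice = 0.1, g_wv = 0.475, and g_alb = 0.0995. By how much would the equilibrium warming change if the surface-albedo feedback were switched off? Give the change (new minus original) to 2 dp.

-3.32 °C

Original: g = 0.6333, ΔT = 5.7/(1−0.6333) = 15.5440 °C.
Without surface-albedo: g' = 0.5338, ΔT' = 5.7/(1−0.5338) = 12.2265 °C.
Change = 12.2265 − 15.5440 = -3.32 °C.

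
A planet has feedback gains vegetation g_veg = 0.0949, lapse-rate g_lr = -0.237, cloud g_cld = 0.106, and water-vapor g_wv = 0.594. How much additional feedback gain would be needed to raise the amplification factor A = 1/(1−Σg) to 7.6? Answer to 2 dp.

Current total gain = 0.5579.
Target gain for A = 7.6: g* = 1 − 1/7.6 = 0.8684.
Additional gain needed = 0.8684 − 0.5579 = 0.31.

0.31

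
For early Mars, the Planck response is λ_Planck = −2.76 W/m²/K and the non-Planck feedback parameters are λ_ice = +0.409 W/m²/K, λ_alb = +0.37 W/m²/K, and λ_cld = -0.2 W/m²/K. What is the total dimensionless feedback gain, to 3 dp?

Convert to gains: g_ice = 0.409/2.76 = 0.1482; g_alb = 0.37/2.76 = 0.1341; g_cld = -0.2/2.76 = -0.07246.
Total gain g = 0.20984.

0.210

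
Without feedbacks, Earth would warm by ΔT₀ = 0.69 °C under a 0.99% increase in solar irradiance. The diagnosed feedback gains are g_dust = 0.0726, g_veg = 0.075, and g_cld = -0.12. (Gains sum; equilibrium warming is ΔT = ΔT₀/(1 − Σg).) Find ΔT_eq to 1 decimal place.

Total gain g = 0.0726 + 0.075 − 0.12 = 0.0276.
Amplification A = 1/(1 − 0.0276) = 1.028.
ΔT = 0.69 × 1.028 = 0.7 °C.

0.7 °C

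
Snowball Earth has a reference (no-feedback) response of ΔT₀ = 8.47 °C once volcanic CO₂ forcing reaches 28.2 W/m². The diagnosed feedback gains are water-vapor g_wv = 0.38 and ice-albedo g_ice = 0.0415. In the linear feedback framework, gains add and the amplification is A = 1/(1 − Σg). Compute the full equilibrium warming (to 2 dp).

Total gain g = 0.38 + 0.0415 = 0.4215.
Amplification A = 1/(1 − 0.4215) = 1.729.
ΔT = 8.47 × 1.729 = 14.64 °C.

14.64 °C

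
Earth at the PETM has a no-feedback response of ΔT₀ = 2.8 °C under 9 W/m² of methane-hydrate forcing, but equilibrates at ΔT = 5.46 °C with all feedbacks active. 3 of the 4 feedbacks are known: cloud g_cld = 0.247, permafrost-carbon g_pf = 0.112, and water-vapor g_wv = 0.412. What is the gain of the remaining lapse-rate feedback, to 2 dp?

-0.28

Amplification A = ΔT/ΔT₀ = 5.46/2.8 = 1.95.
Total gain g = 1 − 1/A = 1 − 1/1.95 = 0.4872.
Known gains sum to 0.247 + 0.112 + 0.412 = 0.771.
g_lr = 0.4872 − 0.771 = -0.28.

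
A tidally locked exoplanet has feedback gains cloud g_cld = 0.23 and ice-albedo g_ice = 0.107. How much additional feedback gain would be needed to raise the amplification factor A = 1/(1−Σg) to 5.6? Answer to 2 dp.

0.48

Current total gain = 0.337.
Target gain for A = 5.6: g* = 1 − 1/5.6 = 0.8214.
Additional gain needed = 0.8214 − 0.337 = 0.48.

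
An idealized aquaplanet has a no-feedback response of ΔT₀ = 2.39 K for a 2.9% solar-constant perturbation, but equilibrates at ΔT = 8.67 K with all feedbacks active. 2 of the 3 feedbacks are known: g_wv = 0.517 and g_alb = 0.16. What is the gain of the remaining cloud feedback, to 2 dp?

0.05

Amplification A = ΔT/ΔT₀ = 8.67/2.39 = 3.628.
Total gain g = 1 − 1/A = 1 − 1/3.628 = 0.7244.
Known gains sum to 0.517 + 0.16 = 0.677.
g_cld = 0.7244 − 0.677 = 0.05.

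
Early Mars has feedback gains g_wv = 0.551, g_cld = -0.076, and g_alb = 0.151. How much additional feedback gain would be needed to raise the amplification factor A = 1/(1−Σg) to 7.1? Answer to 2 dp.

Current total gain = 0.626.
Target gain for A = 7.1: g* = 1 − 1/7.1 = 0.8592.
Additional gain needed = 0.8592 − 0.626 = 0.23.

0.23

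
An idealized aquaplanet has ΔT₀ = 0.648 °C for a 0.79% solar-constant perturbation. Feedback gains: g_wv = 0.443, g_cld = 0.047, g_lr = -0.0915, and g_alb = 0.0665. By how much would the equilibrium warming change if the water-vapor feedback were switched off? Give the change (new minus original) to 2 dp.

Original: g = 0.465, ΔT = 0.648/(1−0.465) = 1.2112 °C.
Without water-vapor: g' = 0.022, ΔT' = 0.648/(1−0.022) = 0.6626 °C.
Change = 0.6626 − 1.2112 = -0.55 °C.

-0.55 °C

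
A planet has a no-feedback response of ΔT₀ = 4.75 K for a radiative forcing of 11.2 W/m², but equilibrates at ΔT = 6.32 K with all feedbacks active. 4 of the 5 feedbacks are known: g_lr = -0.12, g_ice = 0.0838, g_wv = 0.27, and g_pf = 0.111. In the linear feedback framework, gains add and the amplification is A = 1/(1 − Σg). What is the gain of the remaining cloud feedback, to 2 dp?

-0.10

Amplification A = ΔT/ΔT₀ = 6.32/4.75 = 1.331.
Total gain g = 1 − 1/A = 1 − 1/1.331 = 0.2487.
Known gains sum to -0.12 + 0.0838 + 0.27 + 0.111 = 0.3448.
g_cld = 0.2487 − 0.3448 = -0.10.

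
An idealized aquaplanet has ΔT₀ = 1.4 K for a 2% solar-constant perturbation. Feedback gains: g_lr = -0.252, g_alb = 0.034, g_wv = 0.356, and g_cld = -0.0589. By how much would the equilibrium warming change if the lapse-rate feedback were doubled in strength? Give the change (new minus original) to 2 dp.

-0.33 K

Original: g = 0.0791, ΔT = 1.4/(1−0.0791) = 1.5203 K.
With doubled lapse-rate: g' = -0.1729, ΔT' = 1.4/(1+0.1729) = 1.1936 K.
Change = 1.1936 − 1.5203 = -0.33 K.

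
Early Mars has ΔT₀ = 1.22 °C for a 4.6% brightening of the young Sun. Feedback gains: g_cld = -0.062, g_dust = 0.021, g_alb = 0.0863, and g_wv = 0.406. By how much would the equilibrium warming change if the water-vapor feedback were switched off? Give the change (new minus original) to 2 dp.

Original: g = 0.4513, ΔT = 1.22/(1−0.4513) = 2.2234 °C.
Without water-vapor: g' = 0.0453, ΔT' = 1.22/(1−0.0453) = 1.2779 °C.
Change = 1.2779 − 2.2234 = -0.95 °C.

-0.95 °C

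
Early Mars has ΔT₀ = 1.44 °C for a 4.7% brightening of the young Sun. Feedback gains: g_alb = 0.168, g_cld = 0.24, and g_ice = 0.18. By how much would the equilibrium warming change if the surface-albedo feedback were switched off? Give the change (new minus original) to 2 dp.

-1.01 °C

Original: g = 0.588, ΔT = 1.44/(1−0.588) = 3.4951 °C.
Without surface-albedo: g' = 0.42, ΔT' = 1.44/(1−0.42) = 2.4828 °C.
Change = 2.4828 − 3.4951 = -1.01 °C.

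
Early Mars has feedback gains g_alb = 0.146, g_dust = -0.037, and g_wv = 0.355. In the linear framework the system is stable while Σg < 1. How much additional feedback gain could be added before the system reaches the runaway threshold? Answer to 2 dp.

0.54

Current total gain = 0.146 − 0.037 + 0.355 = 0.464.
Margin to runaway = 1 − 0.464 = 0.54.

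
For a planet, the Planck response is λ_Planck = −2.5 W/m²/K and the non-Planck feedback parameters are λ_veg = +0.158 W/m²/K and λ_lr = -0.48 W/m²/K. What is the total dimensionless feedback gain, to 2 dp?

Convert to gains: g_veg = 0.158/2.5 = 0.0632; g_lr = -0.48/2.5 = -0.192.
Total gain g = -0.1288.

-0.13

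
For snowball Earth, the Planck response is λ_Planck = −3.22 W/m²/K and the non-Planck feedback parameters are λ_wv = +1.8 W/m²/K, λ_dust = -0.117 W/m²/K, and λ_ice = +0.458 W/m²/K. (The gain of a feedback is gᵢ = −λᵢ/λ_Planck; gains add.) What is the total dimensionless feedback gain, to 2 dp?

0.66

Convert to gains: g_wv = 1.8/3.22 = 0.559; g_dust = -0.117/3.22 = -0.03634; g_ice = 0.458/3.22 = 0.1422.
Total gain g = 0.66486.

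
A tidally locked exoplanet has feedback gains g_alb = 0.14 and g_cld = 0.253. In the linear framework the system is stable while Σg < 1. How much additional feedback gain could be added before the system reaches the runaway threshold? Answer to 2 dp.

0.61

Current total gain = 0.14 + 0.253 = 0.393.
Margin to runaway = 1 − 0.393 = 0.61.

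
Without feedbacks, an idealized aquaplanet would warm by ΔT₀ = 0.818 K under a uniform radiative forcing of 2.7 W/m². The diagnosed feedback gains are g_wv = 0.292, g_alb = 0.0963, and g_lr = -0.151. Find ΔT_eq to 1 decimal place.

1.1 K

Total gain g = 0.292 + 0.0963 − 0.151 = 0.2373.
Amplification A = 1/(1 − 0.2373) = 1.311.
ΔT = 0.818 × 1.311 = 1.1 K.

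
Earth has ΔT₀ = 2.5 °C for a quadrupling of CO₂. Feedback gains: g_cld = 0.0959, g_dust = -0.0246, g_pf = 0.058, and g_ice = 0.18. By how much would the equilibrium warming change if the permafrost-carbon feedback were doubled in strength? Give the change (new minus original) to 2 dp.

0.33 °C

Original: g = 0.3093, ΔT = 2.5/(1−0.3093) = 3.6195 °C.
With doubled permafrost-carbon: g' = 0.3673, ΔT' = 2.5/(1−0.3673) = 3.9513 °C.
Change = 3.9513 − 3.6195 = 0.33 °C.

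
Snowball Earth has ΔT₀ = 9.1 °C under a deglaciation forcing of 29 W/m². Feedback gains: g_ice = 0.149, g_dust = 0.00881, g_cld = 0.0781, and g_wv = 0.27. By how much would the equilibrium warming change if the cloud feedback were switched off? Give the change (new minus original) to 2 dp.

-2.51 °C

Original: g = 0.50591, ΔT = 9.1/(1−0.50591) = 18.4177 °C.
Without cloud: g' = 0.42781, ΔT' = 9.1/(1−0.42781) = 15.9038 °C.
Change = 15.9038 − 18.4177 = -2.51 °C.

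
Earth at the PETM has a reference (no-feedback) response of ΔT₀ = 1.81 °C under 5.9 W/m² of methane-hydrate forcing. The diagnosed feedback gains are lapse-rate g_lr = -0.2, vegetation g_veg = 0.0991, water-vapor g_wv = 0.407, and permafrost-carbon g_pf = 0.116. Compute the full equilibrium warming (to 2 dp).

3.13 °C

Total gain g = -0.2 + 0.0991 + 0.407 + 0.116 = 0.4221.
Amplification A = 1/(1 − 0.4221) = 1.73.
ΔT = 1.81 × 1.73 = 3.13 °C.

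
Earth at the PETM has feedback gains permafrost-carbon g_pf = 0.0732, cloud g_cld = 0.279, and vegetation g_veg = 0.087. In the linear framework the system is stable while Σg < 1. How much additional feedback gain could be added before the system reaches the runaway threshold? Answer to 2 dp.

Current total gain = 0.0732 + 0.279 + 0.087 = 0.4392.
Margin to runaway = 1 − 0.4392 = 0.56.

0.56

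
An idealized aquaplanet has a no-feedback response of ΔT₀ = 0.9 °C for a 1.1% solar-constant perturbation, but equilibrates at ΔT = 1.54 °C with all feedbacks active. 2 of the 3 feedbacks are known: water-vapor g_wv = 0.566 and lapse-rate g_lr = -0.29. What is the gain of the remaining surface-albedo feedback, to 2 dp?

0.14

Amplification A = ΔT/ΔT₀ = 1.54/0.9 = 1.711.
Total gain g = 1 − 1/A = 1 − 1/1.711 = 0.4155.
Known gains sum to 0.566 − 0.29 = 0.276.
g_alb = 0.4155 − 0.276 = 0.14.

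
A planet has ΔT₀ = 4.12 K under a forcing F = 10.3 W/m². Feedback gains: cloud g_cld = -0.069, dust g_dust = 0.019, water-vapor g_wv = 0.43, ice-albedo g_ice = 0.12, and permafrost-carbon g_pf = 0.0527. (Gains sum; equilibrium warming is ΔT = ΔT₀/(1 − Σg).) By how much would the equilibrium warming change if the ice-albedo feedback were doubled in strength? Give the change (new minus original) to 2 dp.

3.38 K

Original: g = 0.5527, ΔT = 4.12/(1−0.5527) = 9.2108 K.
With doubled ice-albedo: g' = 0.6727, ΔT' = 4.12/(1−0.6727) = 12.5878 K.
Change = 12.5878 − 9.2108 = 3.38 K.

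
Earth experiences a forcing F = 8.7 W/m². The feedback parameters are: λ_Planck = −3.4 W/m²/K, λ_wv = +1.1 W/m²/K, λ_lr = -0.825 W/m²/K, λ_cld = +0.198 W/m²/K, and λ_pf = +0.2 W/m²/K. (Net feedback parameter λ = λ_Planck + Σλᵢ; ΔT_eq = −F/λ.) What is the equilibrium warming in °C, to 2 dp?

Net feedback parameter λ = (−3.4) + (+1.1) + (-0.825) + (+0.198) + (+0.2) = -2.727 W/m²/K.
ΔT = −F/λ = −8.7/(-2.727) = 3.19 °C.

3.19 °C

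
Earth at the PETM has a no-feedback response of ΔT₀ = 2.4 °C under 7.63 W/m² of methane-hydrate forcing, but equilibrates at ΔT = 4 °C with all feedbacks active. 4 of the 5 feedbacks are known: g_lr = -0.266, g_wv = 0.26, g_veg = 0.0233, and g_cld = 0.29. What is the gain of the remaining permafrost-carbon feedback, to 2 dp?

0.09

Amplification A = ΔT/ΔT₀ = 4/2.4 = 1.667.
Total gain g = 1 − 1/A = 1 − 1/1.667 = 0.4001.
Known gains sum to -0.266 + 0.26 + 0.0233 + 0.29 = 0.3073.
g_pf = 0.4001 − 0.3073 = 0.09.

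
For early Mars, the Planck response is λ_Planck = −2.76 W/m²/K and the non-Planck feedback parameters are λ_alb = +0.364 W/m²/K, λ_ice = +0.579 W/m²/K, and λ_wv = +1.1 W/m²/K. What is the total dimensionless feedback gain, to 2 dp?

0.74

Convert to gains: g_alb = 0.364/2.76 = 0.1319; g_ice = 0.579/2.76 = 0.2098; g_wv = 1.1/2.76 = 0.3986.
Total gain g = 0.7403.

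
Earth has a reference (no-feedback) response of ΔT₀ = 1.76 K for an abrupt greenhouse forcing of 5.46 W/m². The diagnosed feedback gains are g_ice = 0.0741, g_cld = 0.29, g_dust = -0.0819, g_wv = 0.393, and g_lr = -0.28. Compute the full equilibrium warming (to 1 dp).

Total gain g = 0.0741 + 0.29 − 0.0819 + 0.393 − 0.28 = 0.3952.
Amplification A = 1/(1 − 0.3952) = 1.653.
ΔT = 1.76 × 1.653 = 2.9 K.

2.9 K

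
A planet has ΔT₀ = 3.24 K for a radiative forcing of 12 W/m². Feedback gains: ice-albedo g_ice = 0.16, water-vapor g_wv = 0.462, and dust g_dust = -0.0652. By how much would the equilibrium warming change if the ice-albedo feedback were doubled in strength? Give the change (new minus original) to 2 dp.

4.13 K

Original: g = 0.5568, ΔT = 3.24/(1−0.5568) = 7.3105 K.
With doubled ice-albedo: g' = 0.7168, ΔT' = 3.24/(1−0.7168) = 11.4407 K.
Change = 11.4407 − 7.3105 = 4.13 K.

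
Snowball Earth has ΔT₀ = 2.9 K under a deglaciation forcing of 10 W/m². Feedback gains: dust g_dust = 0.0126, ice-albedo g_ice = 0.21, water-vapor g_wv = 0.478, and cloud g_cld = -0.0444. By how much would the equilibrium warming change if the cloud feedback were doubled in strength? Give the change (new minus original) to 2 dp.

-0.96 K

Original: g = 0.6562, ΔT = 2.9/(1−0.6562) = 8.4351 K.
With doubled cloud: g' = 0.6118, ΔT' = 2.9/(1−0.6118) = 7.4704 K.
Change = 7.4704 − 8.4351 = -0.96 K.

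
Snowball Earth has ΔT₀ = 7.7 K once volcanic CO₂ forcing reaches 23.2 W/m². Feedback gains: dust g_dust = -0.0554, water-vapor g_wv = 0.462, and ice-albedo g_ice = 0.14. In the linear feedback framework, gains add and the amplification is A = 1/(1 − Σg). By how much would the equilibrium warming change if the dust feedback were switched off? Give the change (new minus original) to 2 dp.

Original: g = 0.5466, ΔT = 7.7/(1−0.5466) = 16.9828 K.
Without dust: g' = 0.602, ΔT' = 7.7/(1−0.602) = 19.3467 K.
Change = 19.3467 − 16.9828 = 2.36 K.

2.36 K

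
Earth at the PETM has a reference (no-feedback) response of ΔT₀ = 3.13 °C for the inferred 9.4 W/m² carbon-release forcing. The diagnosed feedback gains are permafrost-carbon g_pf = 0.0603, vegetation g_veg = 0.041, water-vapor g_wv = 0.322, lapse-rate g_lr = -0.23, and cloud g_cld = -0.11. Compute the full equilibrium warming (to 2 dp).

Total gain g = 0.0603 + 0.041 + 0.322 − 0.23 − 0.11 = 0.0833.
Amplification A = 1/(1 − 0.0833) = 1.091.
ΔT = 3.13 × 1.091 = 3.41 °C.

3.41 °C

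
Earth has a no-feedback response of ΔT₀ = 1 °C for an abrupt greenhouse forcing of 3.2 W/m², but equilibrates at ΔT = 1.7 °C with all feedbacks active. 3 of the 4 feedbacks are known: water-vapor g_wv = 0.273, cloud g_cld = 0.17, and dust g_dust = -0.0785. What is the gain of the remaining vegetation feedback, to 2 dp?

0.05

Amplification A = ΔT/ΔT₀ = 1.7/1 = 1.7.
Total gain g = 1 − 1/A = 1 − 1/1.7 = 0.4118.
Known gains sum to 0.273 + 0.17 − 0.0785 = 0.3645.
g_veg = 0.4118 − 0.3645 = 0.05.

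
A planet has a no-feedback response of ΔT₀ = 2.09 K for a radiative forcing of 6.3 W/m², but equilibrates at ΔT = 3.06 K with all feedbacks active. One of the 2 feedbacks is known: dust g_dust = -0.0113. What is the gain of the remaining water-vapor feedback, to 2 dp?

0.33

Amplification A = ΔT/ΔT₀ = 3.06/2.09 = 1.464.
Total gain g = 1 − 1/A = 1 − 1/1.464 = 0.3169.
The known gain is -0.0113.
g_wv = 0.3169 + 0.0113 = 0.33.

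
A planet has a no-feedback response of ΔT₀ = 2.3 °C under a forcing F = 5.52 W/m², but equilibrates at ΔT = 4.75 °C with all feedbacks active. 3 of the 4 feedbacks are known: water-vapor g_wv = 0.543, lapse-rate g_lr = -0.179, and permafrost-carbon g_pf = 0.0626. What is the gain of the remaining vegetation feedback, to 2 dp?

Amplification A = ΔT/ΔT₀ = 4.75/2.3 = 2.065.
Total gain g = 1 − 1/A = 1 − 1/2.065 = 0.5157.
Known gains sum to 0.543 − 0.179 + 0.0626 = 0.4266.
g_veg = 0.5157 − 0.4266 = 0.09.

0.09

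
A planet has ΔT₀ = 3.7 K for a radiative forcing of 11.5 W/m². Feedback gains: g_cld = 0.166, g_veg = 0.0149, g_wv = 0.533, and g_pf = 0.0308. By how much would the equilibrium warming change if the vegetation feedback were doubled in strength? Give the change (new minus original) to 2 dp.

Original: g = 0.7447, ΔT = 3.7/(1−0.7447) = 14.4928 K.
With doubled vegetation: g' = 0.7596, ΔT' = 3.7/(1−0.7596) = 15.3910 K.
Change = 15.3910 − 14.4928 = 0.90 K.

0.90 K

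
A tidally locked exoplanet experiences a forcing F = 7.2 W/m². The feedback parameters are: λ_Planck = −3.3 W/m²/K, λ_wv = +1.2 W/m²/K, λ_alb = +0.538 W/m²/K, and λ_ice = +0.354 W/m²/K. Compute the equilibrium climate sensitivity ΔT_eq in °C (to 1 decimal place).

Net feedback parameter λ = (−3.3) + (+1.2) + (+0.538) + (+0.354) = -1.208 W/m²/K.
ΔT = −F/λ = −7.2/(-1.208) = 6.0 °C.

6.0 °C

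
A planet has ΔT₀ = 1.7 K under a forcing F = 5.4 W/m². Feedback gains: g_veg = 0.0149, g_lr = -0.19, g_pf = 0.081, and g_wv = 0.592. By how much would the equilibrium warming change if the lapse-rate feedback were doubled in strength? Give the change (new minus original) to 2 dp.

-0.93 K

Original: g = 0.4979, ΔT = 1.7/(1−0.4979) = 3.3858 K.
With doubled lapse-rate: g' = 0.3079, ΔT' = 1.7/(1−0.3079) = 2.4563 K.
Change = 2.4563 − 3.3858 = -0.93 K.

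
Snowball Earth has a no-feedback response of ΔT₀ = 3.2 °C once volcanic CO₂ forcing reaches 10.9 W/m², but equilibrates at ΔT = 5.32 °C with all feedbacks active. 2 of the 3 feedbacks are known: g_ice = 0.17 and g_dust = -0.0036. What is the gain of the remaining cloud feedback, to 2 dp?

0.23

Amplification A = ΔT/ΔT₀ = 5.32/3.2 = 1.663.
Total gain g = 1 − 1/A = 1 − 1/1.663 = 0.3987.
Known gains sum to 0.17 − 0.0036 = 0.1664.
g_cld = 0.3987 − 0.1664 = 0.23.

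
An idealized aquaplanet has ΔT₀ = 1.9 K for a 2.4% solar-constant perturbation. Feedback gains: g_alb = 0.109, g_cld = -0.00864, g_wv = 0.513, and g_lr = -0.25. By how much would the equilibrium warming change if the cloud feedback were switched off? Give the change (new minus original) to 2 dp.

Original: g = 0.36336, ΔT = 1.9/(1−0.36336) = 2.9844 K.
Without cloud: g' = 0.372, ΔT' = 1.9/(1−0.372) = 3.0255 K.
Change = 3.0255 − 2.9844 = 0.04 K.

0.04 K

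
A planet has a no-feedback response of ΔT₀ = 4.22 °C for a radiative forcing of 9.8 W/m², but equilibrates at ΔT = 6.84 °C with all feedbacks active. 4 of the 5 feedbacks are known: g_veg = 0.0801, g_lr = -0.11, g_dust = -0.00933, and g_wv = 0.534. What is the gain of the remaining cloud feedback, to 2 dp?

-0.11

Amplification A = ΔT/ΔT₀ = 6.84/4.22 = 1.621.
Total gain g = 1 − 1/A = 1 − 1/1.621 = 0.3831.
Known gains sum to 0.0801 − 0.11 − 0.00933 + 0.534 = 0.49477.
g_cld = 0.3831 − 0.49477 = -0.11.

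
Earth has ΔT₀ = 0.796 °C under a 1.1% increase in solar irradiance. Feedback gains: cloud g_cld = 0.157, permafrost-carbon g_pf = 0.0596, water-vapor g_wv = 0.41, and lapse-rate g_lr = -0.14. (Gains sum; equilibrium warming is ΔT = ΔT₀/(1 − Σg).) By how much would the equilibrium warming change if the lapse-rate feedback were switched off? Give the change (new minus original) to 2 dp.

0.58 °C

Original: g = 0.4866, ΔT = 0.796/(1−0.4866) = 1.5504 °C.
Without lapse-rate: g' = 0.6266, ΔT' = 0.796/(1−0.6266) = 2.1318 °C.
Change = 2.1318 − 1.5504 = 0.58 °C.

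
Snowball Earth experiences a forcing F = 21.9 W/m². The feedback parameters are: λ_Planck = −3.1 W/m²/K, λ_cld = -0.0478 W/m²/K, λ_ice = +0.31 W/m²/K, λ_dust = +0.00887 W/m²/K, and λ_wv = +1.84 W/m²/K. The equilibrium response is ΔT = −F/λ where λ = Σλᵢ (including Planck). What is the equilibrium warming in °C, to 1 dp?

22.1 °C

Net feedback parameter λ = (−3.1) + (-0.0478) + (+0.31) + (+0.00887) + (+1.84) = -0.98893 W/m²/K.
ΔT = −F/λ = −21.9/(-0.98893) = 22.1 °C.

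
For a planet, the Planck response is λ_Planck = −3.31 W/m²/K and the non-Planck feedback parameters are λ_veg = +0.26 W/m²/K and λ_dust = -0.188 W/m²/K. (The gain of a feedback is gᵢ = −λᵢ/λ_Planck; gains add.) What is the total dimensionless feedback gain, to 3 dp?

0.022

Convert to gains: g_veg = 0.26/3.31 = 0.07855; g_dust = -0.188/3.31 = -0.0568.
Total gain g = 0.02175.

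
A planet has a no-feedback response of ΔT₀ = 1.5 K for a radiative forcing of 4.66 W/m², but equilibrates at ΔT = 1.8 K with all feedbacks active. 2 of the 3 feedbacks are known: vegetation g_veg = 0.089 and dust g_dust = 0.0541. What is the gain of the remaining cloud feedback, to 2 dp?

0.02

Amplification A = ΔT/ΔT₀ = 1.8/1.5 = 1.2.
Total gain g = 1 − 1/A = 1 − 1/1.2 = 0.1667.
Known gains sum to 0.089 + 0.0541 = 0.1431.
g_cld = 0.1667 − 0.1431 = 0.02.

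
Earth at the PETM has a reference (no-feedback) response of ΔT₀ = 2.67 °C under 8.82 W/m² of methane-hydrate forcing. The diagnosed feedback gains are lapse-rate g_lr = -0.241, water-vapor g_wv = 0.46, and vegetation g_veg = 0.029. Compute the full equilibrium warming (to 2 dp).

3.55 °C

Total gain g = -0.241 + 0.46 + 0.029 = 0.248.
Amplification A = 1/(1 − 0.248) = 1.33.
ΔT = 2.67 × 1.33 = 3.55 °C.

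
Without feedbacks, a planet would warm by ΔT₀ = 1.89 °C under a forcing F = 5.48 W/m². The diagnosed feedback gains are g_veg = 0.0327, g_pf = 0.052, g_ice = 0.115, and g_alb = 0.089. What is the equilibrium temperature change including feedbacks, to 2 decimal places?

2.66 °C

Total gain g = 0.0327 + 0.052 + 0.115 + 0.089 = 0.2887.
Amplification A = 1/(1 − 0.2887) = 1.406.
ΔT = 1.89 × 1.406 = 2.66 °C.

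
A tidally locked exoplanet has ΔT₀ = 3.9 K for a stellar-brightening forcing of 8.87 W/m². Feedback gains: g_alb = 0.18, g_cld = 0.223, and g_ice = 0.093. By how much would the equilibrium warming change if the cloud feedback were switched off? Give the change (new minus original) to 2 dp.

Original: g = 0.496, ΔT = 3.9/(1−0.496) = 7.7381 K.
Without cloud: g' = 0.273, ΔT' = 3.9/(1−0.273) = 5.3645 K.
Change = 5.3645 − 7.7381 = -2.37 K.

-2.37 K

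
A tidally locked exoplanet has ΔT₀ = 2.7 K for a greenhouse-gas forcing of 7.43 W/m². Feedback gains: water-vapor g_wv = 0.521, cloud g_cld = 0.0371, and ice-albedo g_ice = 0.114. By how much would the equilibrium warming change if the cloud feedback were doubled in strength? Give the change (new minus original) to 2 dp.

Original: g = 0.6721, ΔT = 2.7/(1−0.6721) = 8.2342 K.
With doubled cloud: g' = 0.7092, ΔT' = 2.7/(1−0.7092) = 9.2847 K.
Change = 9.2847 − 8.2342 = 1.05 K.

1.05 K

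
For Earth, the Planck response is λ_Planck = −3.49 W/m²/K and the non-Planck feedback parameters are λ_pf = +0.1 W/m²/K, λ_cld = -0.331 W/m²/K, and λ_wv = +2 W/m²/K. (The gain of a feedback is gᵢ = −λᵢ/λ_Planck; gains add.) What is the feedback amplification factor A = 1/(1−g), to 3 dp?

2.028

Convert to gains: g_pf = 0.1/3.49 = 0.02865; g_cld = -0.331/3.49 = -0.09484; g_wv = 2/3.49 = 0.5731.
Total gain g = 0.50691.
A = 1/(1 − 0.50691) = 2.028.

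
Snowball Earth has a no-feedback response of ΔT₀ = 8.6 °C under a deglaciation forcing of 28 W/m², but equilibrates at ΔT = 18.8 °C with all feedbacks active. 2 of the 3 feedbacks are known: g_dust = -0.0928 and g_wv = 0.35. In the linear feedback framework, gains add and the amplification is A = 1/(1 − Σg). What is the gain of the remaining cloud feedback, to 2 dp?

Amplification A = ΔT/ΔT₀ = 18.8/8.6 = 2.186.
Total gain g = 1 − 1/A = 1 − 1/2.186 = 0.5425.
Known gains sum to -0.0928 + 0.35 = 0.2572.
g_cld = 0.5425 − 0.2572 = 0.29.

0.29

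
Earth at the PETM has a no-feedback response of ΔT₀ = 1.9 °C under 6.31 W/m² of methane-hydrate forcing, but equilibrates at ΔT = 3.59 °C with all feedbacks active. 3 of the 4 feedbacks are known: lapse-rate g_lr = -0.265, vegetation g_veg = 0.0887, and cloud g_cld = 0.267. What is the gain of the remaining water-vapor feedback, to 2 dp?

0.38

Amplification A = ΔT/ΔT₀ = 3.59/1.9 = 1.889.
Total gain g = 1 − 1/A = 1 − 1/1.889 = 0.4706.
Known gains sum to -0.265 + 0.0887 + 0.267 = 0.0907.
g_wv = 0.4706 − 0.0907 = 0.38.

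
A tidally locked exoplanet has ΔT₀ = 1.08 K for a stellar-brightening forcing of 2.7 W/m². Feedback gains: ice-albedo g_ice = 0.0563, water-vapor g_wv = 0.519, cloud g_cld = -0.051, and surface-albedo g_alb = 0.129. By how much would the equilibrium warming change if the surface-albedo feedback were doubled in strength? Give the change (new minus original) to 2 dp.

1.85 K

Original: g = 0.6533, ΔT = 1.08/(1−0.6533) = 3.1151 K.
With doubled surface-albedo: g' = 0.7823, ΔT' = 1.08/(1−0.7823) = 4.9610 K.
Change = 4.9610 − 3.1151 = 1.85 K.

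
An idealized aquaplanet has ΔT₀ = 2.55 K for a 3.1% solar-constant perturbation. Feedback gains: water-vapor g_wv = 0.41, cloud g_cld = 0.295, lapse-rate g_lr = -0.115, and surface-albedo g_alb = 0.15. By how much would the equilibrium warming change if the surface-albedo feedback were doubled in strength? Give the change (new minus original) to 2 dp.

Original: g = 0.74, ΔT = 2.55/(1−0.74) = 9.8077 K.
With doubled surface-albedo: g' = 0.89, ΔT' = 2.55/(1−0.89) = 23.1818 K.
Change = 23.1818 − 9.8077 = 13.37 K.

13.37 K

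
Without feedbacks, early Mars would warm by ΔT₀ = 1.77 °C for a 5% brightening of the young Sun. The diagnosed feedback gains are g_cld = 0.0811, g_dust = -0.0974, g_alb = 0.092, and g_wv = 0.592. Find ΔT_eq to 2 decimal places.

5.33 °C

Total gain g = 0.0811 − 0.0974 + 0.092 + 0.592 = 0.6677.
Amplification A = 1/(1 − 0.6677) = 3.009.
ΔT = 1.77 × 3.009 = 5.33 °C.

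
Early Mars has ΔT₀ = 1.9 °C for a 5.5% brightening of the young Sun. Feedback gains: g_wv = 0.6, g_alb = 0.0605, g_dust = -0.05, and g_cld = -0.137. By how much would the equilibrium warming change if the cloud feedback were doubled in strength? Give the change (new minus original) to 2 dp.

-0.75 °C

Original: g = 0.4735, ΔT = 1.9/(1−0.4735) = 3.6087 °C.
With doubled cloud: g' = 0.3365, ΔT' = 1.9/(1−0.3365) = 2.8636 °C.
Change = 2.8636 − 3.6087 = -0.75 °C.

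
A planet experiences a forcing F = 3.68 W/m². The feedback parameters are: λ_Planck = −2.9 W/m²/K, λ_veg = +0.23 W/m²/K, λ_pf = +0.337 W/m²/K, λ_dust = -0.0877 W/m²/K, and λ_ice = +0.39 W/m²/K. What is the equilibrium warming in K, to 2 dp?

1.81 K

Net feedback parameter λ = (−2.9) + (+0.23) + (+0.337) + (-0.0877) + (+0.39) = -2.0307 W/m²/K.
ΔT = −F/λ = −3.68/(-2.0307) = 1.81 K.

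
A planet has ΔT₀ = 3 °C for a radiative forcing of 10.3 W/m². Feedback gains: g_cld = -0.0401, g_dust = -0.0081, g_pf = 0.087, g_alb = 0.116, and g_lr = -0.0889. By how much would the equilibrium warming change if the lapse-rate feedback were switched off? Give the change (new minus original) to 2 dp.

0.34 °C

Original: g = 0.0659, ΔT = 3/(1−0.0659) = 3.2116 °C.
Without lapse-rate: g' = 0.1548, ΔT' = 3/(1−0.1548) = 3.5495 °C.
Change = 3.5495 − 3.2116 = 0.34 °C.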